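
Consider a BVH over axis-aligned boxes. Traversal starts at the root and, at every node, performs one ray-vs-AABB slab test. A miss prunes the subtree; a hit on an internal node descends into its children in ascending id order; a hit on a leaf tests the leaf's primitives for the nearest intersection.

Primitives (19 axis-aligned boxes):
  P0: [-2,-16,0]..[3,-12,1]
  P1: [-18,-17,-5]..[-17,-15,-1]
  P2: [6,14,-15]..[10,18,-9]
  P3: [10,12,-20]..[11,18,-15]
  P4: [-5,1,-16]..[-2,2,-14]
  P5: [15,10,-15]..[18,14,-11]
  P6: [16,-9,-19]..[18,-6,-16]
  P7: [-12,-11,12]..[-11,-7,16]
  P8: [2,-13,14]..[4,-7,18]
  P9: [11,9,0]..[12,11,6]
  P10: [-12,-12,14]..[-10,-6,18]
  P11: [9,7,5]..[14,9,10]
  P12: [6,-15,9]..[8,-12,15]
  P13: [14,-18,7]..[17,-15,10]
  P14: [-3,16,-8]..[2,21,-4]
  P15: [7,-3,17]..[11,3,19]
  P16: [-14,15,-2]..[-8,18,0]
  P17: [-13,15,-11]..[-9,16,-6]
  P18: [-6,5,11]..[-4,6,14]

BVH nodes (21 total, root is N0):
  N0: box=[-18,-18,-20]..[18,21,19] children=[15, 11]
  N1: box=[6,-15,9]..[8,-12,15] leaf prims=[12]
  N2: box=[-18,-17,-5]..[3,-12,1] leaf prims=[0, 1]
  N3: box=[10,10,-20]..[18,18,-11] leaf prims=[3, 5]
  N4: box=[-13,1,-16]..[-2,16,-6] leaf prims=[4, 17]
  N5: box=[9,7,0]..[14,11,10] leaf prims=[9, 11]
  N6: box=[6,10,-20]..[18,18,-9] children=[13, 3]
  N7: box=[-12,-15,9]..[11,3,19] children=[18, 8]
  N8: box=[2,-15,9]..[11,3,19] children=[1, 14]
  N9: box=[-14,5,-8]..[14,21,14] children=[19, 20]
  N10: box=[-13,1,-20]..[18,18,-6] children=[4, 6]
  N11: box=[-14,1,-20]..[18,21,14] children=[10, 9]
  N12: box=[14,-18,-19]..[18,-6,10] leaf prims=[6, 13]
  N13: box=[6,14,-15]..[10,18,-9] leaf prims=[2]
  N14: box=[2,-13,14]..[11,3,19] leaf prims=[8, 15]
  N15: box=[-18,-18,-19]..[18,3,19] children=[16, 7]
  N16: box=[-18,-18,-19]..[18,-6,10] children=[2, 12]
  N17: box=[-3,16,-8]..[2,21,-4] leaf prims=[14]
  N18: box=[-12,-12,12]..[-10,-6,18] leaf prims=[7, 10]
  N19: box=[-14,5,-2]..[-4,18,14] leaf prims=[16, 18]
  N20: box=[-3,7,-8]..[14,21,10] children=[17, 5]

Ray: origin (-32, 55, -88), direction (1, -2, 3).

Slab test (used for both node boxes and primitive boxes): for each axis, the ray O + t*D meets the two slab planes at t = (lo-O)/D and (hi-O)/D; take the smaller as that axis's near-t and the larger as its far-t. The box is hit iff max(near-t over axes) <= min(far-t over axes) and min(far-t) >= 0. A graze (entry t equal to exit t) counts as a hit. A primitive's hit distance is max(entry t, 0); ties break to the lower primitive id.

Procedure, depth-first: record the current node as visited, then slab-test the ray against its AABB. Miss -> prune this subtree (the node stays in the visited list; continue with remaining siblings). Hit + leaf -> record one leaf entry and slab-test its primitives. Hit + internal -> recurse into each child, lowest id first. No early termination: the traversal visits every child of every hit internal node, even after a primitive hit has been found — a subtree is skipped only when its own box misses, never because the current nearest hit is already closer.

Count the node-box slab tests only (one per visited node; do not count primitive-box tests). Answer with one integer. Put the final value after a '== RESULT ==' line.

Walk:
N0 x:[14,50] y:[17,73/2] z:[68/3,107/3] -> hit [68/3,107/3], descend [11, 15]
  N11 x:[18,50] y:[17,27] z:[68/3,34] -> hit [68/3,27], descend [9, 10]
    N9 x:[18,46] y:[17,25] z:[80/3,34] -> miss, prune
    N10 x:[19,50] y:[37/2,27] z:[68/3,82/3] -> hit [68/3,27], descend [4, 6]
      N4 x:[19,30] y:[39/2,27] z:[24,82/3] -> hit [24,27] leaf, test {P4(miss), P17(miss)}
      N6 x:[38,50] y:[37/2,45/2] z:[68/3,79/3] -> miss, prune
  N15 x:[14,50] y:[26,73/2] z:[23,107/3] -> hit [26,107/3], descend [7, 16]
    N7 x:[20,43] y:[26,35] z:[97/3,107/3] -> hit [97/3,35], descend [8, 18]
      N8 x:[34,43] y:[26,35] z:[97/3,107/3] -> hit [34,35], descend [1, 14]
        N1 x:[38,40] y:[67/2,35] z:[97/3,103/3] -> miss, prune
        N14 x:[34,43] y:[26,34] z:[34,107/3] -> hit [34,34] leaf, test {P8@t=34, P15(miss)}
      N18 x:[20,22] y:[61/2,67/2] z:[100/3,106/3] -> miss, prune
    N16 x:[14,50] y:[61/2,73/2] z:[23,98/3] -> hit [61/2,98/3], descend [2, 12]
      N2 x:[14,35] y:[67/2,36] z:[83/3,89/3] -> miss, prune
      N12 x:[46,50] y:[61/2,73/2] z:[23,98/3] -> miss, prune

Visited [0, 11, 9, 10, 4, 6, 15, 7, 8, 1, 14, 18, 16, 2, 12]. Tests: 15 box, 2 leaf. Nearest: P8.

== RESULT ==
15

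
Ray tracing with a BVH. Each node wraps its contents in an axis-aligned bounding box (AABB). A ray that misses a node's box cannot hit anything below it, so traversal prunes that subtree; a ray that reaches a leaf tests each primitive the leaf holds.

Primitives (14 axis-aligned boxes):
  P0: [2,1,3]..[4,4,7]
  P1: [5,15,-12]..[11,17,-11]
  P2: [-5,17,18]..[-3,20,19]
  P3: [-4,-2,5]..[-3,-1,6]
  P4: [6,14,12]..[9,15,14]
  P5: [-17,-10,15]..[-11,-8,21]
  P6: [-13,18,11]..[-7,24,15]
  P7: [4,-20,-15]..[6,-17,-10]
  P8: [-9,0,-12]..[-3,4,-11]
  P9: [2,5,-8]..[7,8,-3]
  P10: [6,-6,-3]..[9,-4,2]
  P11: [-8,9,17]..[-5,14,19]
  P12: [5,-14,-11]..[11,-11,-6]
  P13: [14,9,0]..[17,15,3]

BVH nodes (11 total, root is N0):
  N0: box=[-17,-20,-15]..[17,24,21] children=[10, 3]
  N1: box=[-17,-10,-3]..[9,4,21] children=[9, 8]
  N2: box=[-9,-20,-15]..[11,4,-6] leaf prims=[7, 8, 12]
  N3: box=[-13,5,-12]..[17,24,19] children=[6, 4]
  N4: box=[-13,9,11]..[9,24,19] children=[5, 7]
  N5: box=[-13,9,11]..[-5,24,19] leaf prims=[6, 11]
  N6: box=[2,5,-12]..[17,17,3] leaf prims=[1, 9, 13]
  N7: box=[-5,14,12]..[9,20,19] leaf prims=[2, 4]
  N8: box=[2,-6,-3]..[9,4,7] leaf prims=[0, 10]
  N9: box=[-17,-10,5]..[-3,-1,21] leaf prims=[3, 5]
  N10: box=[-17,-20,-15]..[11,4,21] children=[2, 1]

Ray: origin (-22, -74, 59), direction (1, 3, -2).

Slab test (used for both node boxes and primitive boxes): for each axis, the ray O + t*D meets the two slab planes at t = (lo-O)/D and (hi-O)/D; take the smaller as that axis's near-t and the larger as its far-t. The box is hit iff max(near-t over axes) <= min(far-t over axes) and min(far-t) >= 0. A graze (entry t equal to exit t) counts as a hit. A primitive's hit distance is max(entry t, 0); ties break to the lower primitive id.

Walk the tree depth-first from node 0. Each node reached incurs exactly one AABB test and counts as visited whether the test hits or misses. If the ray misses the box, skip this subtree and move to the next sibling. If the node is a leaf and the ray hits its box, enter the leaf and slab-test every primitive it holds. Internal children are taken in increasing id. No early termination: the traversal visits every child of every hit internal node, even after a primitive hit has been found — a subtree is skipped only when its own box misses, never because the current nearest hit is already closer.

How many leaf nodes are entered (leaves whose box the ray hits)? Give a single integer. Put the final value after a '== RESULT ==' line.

Walk:
N0 x:[5,39] y:[18,98/3] z:[19,37] -> hit [19,98/3], descend [3, 10]
  N3 x:[9,39] y:[79/3,98/3] z:[20,71/2] -> hit [79/3,98/3], descend [4, 6]
    N4 x:[9,31] y:[83/3,98/3] z:[20,24] -> miss, prune
    N6 x:[24,39] y:[79/3,91/3] z:[28,71/2] -> hit [28,91/3] leaf, test {P1(miss), P9(miss), P13(miss)}
  N10 x:[5,33] y:[18,26] z:[19,37] -> hit [19,26], descend [1, 2]
    N1 x:[5,31] y:[64/3,26] z:[19,31] -> hit [64/3,26], descend [8, 9]
      N8 x:[24,31] y:[68/3,26] z:[26,31] -> hit [26,26] leaf, test {P0@t=26, P10(miss)}
      N9 x:[5,19] y:[64/3,73/3] z:[19,27] -> miss, prune
    N2 x:[13,33] y:[18,26] z:[65/2,37] -> miss, prune

Visited [0, 3, 4, 6, 10, 1, 8, 9, 2]. Tests: 9 box, 2 leaf. Nearest: P0.

== RESULT ==
2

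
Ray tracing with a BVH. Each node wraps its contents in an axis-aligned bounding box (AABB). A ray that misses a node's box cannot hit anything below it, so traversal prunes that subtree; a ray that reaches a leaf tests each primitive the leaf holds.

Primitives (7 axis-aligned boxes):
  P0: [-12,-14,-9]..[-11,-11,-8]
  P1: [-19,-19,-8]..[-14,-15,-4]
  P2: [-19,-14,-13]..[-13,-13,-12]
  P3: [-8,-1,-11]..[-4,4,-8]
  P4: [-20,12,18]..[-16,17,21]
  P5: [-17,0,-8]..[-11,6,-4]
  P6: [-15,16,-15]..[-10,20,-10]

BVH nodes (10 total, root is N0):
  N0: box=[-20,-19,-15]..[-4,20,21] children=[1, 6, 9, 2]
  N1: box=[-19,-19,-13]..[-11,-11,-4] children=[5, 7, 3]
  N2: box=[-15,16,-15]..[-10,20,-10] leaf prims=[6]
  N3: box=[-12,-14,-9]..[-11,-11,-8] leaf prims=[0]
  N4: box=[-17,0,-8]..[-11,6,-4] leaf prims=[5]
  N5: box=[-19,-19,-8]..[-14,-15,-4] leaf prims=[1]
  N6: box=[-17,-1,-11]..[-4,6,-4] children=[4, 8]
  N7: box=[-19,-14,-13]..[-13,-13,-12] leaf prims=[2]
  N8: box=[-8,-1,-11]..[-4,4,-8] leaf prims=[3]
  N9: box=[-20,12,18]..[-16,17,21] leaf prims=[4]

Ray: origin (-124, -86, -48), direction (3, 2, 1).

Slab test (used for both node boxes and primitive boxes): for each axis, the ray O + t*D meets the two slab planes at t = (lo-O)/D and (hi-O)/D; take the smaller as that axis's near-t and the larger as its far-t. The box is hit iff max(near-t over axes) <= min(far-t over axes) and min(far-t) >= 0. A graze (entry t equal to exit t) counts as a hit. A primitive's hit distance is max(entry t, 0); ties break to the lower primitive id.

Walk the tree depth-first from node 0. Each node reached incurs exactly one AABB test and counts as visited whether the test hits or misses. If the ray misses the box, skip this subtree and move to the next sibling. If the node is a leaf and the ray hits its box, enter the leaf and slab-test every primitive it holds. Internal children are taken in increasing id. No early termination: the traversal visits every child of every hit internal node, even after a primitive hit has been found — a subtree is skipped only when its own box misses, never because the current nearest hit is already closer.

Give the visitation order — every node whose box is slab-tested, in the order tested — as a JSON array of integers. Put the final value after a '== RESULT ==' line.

Traverse from the root:
N0 x:[104/3,40] y:[67/2,53] z:[33,69] -> hit [104/3,40], descend [1, 2, 6, 9]
  N1 x:[35,113/3] y:[67/2,75/2] z:[35,44] -> hit [35,75/2], descend [3, 5, 7]
    N3 x:[112/3,113/3] y:[36,75/2] z:[39,40] -> miss, prune
    N5 x:[35,110/3] y:[67/2,71/2] z:[40,44] -> miss, prune
    N7 x:[35,37] y:[36,73/2] z:[35,36] -> hit [36,36] leaf, test {P2@t=36}
  N2 x:[109/3,38] y:[51,53] z:[33,38] -> miss, prune
  N6 x:[107/3,40] y:[85/2,46] z:[37,44] -> miss, prune
  N9 x:[104/3,36] y:[49,103/2] z:[66,69] -> miss, prune

8 AABB tests over nodes [0, 1, 3, 5, 7, 2, 6, 9]; 1 leaf entered; closest P2.

== RESULT ==
[0, 1, 3, 5, 7, 2, 6, 9]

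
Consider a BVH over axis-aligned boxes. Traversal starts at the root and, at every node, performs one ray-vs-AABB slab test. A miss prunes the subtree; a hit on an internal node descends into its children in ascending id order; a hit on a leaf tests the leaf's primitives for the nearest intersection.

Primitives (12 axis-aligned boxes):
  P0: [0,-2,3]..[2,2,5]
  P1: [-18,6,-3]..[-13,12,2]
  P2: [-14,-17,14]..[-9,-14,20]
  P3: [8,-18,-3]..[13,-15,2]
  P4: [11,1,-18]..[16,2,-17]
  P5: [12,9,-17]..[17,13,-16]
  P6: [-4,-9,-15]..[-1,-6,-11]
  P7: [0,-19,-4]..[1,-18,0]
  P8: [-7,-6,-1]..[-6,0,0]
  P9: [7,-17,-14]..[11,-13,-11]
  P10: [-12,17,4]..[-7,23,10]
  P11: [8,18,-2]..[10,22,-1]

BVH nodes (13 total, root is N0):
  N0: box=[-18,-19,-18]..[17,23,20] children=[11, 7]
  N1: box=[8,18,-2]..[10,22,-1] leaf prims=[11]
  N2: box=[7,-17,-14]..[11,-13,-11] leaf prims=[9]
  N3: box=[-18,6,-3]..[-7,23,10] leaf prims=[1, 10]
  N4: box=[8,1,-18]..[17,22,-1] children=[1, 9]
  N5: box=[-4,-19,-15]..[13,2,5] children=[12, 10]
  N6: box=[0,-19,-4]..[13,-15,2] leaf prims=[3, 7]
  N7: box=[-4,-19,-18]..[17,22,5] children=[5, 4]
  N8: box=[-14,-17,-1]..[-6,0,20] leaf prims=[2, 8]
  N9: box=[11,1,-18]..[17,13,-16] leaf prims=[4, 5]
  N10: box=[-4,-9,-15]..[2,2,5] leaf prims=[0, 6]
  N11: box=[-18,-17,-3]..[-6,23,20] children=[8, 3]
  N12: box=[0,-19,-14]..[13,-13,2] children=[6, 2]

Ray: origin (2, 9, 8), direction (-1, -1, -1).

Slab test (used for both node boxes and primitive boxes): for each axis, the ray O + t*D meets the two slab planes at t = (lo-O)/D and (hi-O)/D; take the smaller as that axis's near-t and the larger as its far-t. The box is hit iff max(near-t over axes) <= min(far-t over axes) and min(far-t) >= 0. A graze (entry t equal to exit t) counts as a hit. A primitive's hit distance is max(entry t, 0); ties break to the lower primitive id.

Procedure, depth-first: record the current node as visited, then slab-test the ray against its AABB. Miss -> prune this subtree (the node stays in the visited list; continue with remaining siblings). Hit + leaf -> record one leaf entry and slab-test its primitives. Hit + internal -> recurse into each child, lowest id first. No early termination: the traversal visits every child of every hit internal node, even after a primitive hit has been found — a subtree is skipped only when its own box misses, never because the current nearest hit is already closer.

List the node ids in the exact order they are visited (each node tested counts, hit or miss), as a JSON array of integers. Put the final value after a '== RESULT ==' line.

Traverse from the root:
N0 x:[-15,20] y:[-14,28] z:[-12,26] -> hit [-12,20], descend [7, 11]
  N7 x:[-15,6] y:[-13,28] z:[3,26] -> hit [3,6], descend [4, 5]
    N4 x:[-15,-6] y:[-13,8] z:[9,26] -> miss, prune
    N5 x:[-11,6] y:[7,28] z:[3,23] -> miss, prune
  N11 x:[8,20] y:[-14,26] z:[-12,11] -> hit [8,11], descend [3, 8]
    N3 x:[9,20] y:[-14,3] z:[-2,11] -> miss, prune
    N8 x:[8,16] y:[9,26] z:[-12,9] -> hit [9,9] leaf, test {P2(miss), P8@t=9}

Summary -> nodes [0, 7, 4, 5, 11, 3, 8]; box-tests=7; leaf-entries=1; first=P8

== RESULT ==
[0, 7, 4, 5, 11, 3, 8]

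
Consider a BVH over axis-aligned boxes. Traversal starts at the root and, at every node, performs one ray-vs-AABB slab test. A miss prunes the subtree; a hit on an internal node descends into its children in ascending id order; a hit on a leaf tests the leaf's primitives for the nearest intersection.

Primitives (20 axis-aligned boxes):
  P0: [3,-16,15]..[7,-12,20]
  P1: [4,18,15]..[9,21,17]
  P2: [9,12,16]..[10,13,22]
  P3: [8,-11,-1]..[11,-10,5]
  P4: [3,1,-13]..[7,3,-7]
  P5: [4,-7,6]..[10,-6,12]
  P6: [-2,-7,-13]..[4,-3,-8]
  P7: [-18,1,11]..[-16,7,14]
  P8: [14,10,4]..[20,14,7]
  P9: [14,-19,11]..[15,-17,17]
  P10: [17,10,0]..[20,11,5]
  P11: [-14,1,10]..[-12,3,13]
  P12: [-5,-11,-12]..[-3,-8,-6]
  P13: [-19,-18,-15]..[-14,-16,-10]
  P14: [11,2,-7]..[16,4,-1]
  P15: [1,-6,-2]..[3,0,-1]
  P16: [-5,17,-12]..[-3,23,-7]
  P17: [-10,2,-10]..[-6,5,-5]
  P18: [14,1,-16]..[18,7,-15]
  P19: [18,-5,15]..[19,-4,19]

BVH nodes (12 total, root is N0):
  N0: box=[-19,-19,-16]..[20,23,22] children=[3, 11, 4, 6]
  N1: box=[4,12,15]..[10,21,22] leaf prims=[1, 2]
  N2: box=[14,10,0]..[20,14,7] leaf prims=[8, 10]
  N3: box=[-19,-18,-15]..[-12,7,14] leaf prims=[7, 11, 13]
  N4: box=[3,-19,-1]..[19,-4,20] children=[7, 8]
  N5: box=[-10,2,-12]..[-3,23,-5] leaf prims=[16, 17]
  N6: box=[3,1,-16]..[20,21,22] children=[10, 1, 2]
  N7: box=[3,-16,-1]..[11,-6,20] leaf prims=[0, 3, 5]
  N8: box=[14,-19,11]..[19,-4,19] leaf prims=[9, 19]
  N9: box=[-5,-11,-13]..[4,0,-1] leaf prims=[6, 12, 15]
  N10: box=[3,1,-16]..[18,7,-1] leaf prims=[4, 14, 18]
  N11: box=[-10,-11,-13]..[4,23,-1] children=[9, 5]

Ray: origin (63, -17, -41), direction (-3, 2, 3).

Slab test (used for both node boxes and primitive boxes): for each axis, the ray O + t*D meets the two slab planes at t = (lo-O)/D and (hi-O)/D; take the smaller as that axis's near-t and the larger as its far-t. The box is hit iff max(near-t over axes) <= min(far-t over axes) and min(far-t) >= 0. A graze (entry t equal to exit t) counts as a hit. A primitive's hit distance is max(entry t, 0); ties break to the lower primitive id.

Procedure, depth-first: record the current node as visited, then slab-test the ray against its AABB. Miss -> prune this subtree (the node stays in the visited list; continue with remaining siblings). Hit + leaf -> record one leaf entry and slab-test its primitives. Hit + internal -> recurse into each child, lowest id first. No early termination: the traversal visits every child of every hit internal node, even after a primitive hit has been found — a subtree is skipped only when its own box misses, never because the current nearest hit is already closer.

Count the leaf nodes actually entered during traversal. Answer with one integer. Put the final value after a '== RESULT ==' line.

Traverse from the root:
N0 x:[43/3,82/3] y:[-1,20] z:[25/3,21] -> hit [43/3,20], descend [3, 4, 6, 11]
  N3 x:[25,82/3] y:[-1/2,12] z:[26/3,55/3] -> miss, prune
  N4 x:[44/3,20] y:[-1,13/2] z:[40/3,61/3] -> miss, prune
  N6 x:[43/3,20] y:[9,19] z:[25/3,21] -> hit [43/3,19], descend [1, 2, 10]
    N1 x:[53/3,59/3] y:[29/2,19] z:[56/3,21] -> hit [56/3,19] leaf, test {P1@t=56/3, P2(miss)}
    N2 x:[43/3,49/3] y:[27/2,31/2] z:[41/3,16] -> hit [43/3,31/2] leaf, test {P8@t=15, P10(miss)}
    N10 x:[15,20] y:[9,12] z:[25/3,40/3] -> miss, prune
  N11 x:[59/3,73/3] y:[3,20] z:[28/3,40/3] -> miss, prune

Visited [0, 3, 4, 6, 1, 2, 10, 11]. Tests: 8 box, 2 leaf. Nearest: P8.

== RESULT ==
2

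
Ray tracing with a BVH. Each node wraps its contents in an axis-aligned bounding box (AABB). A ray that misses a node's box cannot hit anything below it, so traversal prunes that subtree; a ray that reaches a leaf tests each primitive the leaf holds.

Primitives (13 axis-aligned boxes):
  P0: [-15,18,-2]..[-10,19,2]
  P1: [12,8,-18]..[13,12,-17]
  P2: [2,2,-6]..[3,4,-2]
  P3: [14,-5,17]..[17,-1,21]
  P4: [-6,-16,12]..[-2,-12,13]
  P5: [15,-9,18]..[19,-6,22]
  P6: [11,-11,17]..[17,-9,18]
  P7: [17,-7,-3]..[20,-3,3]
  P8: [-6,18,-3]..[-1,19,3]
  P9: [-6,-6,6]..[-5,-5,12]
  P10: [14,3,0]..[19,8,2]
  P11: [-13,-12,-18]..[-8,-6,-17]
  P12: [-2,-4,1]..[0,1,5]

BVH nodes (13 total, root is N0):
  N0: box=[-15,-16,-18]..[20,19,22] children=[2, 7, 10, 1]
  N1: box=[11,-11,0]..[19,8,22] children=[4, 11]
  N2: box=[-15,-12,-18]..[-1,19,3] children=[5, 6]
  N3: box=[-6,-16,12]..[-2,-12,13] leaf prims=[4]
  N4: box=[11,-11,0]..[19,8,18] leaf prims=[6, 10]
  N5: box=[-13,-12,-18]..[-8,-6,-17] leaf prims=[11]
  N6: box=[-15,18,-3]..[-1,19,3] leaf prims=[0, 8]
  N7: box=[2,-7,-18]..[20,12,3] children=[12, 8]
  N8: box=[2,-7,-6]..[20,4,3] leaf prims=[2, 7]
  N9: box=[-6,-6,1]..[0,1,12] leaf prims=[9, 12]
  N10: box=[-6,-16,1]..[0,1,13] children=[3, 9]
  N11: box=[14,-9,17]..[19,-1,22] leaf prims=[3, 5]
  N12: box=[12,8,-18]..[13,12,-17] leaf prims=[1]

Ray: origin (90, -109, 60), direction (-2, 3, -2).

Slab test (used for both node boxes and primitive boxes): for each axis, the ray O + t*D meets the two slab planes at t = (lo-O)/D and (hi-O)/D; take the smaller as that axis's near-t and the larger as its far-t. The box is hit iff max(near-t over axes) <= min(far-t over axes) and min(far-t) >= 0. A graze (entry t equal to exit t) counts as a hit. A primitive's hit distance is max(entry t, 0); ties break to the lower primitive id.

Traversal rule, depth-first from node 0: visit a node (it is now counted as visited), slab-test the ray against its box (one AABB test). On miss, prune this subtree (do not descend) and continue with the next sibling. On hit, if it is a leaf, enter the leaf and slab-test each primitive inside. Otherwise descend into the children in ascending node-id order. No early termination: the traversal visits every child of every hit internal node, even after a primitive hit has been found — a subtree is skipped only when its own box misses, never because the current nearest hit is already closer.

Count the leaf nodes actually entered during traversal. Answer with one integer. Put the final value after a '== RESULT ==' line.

Traverse from the root:
N0 x:[35,105/2] y:[31,128/3] z:[19,39] -> hit [35,39], descend [1, 2, 7, 10]
  N1 x:[71/2,79/2] y:[98/3,39] z:[19,30] -> miss, prune
  N2 x:[91/2,105/2] y:[97/3,128/3] z:[57/2,39] -> miss, prune
  N7 x:[35,44] y:[34,121/3] z:[57/2,39] -> hit [35,39], descend [8, 12]
    N8 x:[35,44] y:[34,113/3] z:[57/2,33] -> miss, prune
    N12 x:[77/2,39] y:[39,121/3] z:[77/2,39] -> hit [39,39] leaf, test {P1@t=39}
  N10 x:[45,48] y:[31,110/3] z:[47/2,59/2] -> miss, prune

7 AABB tests over nodes [0, 1, 2, 7, 8, 12, 10]; 1 leaf entered; closest P1.

== RESULT ==
1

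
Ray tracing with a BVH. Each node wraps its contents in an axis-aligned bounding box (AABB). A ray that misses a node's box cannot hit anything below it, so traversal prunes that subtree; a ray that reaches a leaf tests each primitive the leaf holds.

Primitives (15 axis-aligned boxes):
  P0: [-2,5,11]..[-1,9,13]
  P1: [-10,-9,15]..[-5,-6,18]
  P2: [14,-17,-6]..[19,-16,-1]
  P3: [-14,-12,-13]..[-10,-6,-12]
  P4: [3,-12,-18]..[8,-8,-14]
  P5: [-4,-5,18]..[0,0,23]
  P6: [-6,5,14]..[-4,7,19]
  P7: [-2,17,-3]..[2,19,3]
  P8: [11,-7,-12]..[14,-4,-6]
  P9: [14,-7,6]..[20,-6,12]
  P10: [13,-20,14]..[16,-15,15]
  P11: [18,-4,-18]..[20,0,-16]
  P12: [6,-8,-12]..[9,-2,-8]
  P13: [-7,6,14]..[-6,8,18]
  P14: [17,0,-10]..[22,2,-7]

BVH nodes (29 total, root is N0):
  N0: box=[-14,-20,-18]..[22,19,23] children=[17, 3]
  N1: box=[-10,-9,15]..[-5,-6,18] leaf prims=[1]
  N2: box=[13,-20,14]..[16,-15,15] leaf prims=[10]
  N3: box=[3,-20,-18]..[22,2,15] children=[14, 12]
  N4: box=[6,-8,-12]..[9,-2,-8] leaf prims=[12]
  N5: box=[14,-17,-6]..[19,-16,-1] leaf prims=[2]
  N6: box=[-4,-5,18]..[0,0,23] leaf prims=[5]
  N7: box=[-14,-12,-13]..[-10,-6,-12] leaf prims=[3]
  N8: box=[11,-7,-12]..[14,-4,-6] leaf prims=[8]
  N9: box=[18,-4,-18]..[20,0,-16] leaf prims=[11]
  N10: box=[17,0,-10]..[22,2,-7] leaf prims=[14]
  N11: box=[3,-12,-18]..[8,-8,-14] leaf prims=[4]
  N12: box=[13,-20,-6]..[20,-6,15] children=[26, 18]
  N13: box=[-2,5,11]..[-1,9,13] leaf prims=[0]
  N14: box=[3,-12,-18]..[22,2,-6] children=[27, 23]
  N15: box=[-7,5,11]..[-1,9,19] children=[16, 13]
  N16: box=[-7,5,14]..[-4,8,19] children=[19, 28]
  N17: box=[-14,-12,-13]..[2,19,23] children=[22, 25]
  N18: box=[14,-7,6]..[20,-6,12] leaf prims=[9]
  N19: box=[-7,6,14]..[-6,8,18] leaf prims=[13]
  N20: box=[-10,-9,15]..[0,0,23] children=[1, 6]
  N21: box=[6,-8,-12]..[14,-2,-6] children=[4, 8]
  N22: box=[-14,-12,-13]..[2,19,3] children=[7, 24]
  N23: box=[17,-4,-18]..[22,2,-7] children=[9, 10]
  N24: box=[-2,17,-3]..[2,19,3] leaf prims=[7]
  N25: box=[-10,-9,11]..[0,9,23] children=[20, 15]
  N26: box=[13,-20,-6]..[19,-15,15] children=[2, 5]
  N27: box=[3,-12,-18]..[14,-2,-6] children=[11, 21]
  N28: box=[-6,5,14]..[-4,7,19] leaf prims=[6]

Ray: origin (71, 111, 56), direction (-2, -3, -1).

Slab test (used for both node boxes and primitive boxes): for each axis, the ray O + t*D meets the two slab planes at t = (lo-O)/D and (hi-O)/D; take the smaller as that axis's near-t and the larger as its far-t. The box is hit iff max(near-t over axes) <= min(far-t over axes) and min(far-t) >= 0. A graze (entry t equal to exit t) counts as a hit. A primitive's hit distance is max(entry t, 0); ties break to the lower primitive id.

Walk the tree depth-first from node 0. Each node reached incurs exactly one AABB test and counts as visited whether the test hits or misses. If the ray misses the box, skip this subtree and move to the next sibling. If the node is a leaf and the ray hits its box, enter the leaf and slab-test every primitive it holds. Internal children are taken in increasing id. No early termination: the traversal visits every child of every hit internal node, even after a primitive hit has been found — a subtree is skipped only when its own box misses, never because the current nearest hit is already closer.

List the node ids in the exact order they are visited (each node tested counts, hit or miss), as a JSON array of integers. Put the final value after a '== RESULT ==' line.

Walk:
N0 x:[49/2,85/2] y:[92/3,131/3] z:[33,74] -> hit [33,85/2], descend [3, 17]
  N3 x:[49/2,34] y:[109/3,131/3] z:[41,74] -> miss, prune
  N17 x:[69/2,85/2] y:[92/3,41] z:[33,69] -> hit [69/2,41], descend [22, 25]
    N22 x:[69/2,85/2] y:[92/3,41] z:[53,69] -> miss, prune
    N25 x:[71/2,81/2] y:[34,40] z:[33,45] -> hit [71/2,40], descend [15, 20]
      N15 x:[36,39] y:[34,106/3] z:[37,45] -> miss, prune
      N20 x:[71/2,81/2] y:[37,40] z:[33,41] -> hit [37,40], descend [1, 6]
        N1 x:[38,81/2] y:[39,40] z:[38,41] -> hit [39,40] leaf, test {P1@t=39}
        N6 x:[71/2,75/2] y:[37,116/3] z:[33,38] -> hit [37,75/2] leaf, test {P5@t=37}

9 AABB tests over nodes [0, 3, 17, 22, 25, 15, 20, 1, 6]; 2 leaves entered; closest P5.

== RESULT ==
[0, 3, 17, 22, 25, 15, 20, 1, 6]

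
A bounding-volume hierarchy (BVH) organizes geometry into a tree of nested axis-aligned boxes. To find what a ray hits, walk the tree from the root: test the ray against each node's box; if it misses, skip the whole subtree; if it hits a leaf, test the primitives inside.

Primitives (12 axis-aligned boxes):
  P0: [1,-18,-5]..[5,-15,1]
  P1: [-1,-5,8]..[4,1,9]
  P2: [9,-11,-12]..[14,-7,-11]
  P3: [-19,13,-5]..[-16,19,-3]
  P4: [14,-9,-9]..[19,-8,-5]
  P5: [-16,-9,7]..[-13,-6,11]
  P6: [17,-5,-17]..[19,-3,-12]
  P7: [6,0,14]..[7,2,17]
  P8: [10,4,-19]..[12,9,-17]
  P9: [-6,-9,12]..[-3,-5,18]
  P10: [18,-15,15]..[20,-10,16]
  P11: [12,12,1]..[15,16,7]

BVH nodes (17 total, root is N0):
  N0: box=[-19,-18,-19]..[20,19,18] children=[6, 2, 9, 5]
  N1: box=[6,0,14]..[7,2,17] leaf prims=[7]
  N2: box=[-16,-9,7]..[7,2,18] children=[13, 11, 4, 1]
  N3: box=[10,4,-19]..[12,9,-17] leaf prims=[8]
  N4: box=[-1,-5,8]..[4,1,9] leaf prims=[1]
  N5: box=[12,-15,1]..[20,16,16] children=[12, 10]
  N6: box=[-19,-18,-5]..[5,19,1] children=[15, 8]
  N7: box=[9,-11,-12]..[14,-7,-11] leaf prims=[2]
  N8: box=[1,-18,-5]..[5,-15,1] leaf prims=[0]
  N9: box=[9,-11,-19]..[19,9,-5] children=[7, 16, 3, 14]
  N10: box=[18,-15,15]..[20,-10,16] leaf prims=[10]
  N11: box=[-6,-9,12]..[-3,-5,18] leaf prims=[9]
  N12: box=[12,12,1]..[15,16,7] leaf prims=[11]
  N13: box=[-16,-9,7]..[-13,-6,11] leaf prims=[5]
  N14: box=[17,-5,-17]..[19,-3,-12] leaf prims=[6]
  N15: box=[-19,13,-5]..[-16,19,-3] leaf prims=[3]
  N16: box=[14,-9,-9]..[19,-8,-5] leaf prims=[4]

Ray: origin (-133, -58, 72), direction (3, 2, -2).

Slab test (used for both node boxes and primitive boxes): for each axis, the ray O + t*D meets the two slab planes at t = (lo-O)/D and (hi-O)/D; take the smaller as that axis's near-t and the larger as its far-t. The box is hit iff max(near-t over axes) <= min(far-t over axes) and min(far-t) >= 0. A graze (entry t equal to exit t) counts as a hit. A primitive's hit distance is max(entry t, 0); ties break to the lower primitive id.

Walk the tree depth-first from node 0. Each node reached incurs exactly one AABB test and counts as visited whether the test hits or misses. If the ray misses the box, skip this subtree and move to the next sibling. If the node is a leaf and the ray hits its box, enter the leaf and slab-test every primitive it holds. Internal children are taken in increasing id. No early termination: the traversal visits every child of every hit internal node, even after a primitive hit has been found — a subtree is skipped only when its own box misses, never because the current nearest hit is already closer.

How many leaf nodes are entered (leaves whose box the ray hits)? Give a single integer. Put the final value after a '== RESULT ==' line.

Traverse from the root:
N0 x:[38,51] y:[20,77/2] z:[27,91/2] -> hit [38,77/2], descend [2, 5, 6, 9]
  N2 x:[39,140/3] y:[49/2,30] z:[27,65/2] -> miss, prune
  N5 x:[145/3,51] y:[43/2,37] z:[28,71/2] -> miss, prune
  N6 x:[38,46] y:[20,77/2] z:[71/2,77/2] -> hit [38,77/2], descend [8, 15]
    N8 x:[134/3,46] y:[20,43/2] z:[71/2,77/2] -> miss, prune
    N15 x:[38,39] y:[71/2,77/2] z:[75/2,77/2] -> hit [38,77/2] leaf, test {P3@t=38}
  N9 x:[142/3,152/3] y:[47/2,67/2] z:[77/2,91/2] -> miss, prune

Visited [0, 2, 5, 6, 8, 15, 9]. Tests: 7 box, 1 leaf. Nearest: P3.

== RESULT ==
1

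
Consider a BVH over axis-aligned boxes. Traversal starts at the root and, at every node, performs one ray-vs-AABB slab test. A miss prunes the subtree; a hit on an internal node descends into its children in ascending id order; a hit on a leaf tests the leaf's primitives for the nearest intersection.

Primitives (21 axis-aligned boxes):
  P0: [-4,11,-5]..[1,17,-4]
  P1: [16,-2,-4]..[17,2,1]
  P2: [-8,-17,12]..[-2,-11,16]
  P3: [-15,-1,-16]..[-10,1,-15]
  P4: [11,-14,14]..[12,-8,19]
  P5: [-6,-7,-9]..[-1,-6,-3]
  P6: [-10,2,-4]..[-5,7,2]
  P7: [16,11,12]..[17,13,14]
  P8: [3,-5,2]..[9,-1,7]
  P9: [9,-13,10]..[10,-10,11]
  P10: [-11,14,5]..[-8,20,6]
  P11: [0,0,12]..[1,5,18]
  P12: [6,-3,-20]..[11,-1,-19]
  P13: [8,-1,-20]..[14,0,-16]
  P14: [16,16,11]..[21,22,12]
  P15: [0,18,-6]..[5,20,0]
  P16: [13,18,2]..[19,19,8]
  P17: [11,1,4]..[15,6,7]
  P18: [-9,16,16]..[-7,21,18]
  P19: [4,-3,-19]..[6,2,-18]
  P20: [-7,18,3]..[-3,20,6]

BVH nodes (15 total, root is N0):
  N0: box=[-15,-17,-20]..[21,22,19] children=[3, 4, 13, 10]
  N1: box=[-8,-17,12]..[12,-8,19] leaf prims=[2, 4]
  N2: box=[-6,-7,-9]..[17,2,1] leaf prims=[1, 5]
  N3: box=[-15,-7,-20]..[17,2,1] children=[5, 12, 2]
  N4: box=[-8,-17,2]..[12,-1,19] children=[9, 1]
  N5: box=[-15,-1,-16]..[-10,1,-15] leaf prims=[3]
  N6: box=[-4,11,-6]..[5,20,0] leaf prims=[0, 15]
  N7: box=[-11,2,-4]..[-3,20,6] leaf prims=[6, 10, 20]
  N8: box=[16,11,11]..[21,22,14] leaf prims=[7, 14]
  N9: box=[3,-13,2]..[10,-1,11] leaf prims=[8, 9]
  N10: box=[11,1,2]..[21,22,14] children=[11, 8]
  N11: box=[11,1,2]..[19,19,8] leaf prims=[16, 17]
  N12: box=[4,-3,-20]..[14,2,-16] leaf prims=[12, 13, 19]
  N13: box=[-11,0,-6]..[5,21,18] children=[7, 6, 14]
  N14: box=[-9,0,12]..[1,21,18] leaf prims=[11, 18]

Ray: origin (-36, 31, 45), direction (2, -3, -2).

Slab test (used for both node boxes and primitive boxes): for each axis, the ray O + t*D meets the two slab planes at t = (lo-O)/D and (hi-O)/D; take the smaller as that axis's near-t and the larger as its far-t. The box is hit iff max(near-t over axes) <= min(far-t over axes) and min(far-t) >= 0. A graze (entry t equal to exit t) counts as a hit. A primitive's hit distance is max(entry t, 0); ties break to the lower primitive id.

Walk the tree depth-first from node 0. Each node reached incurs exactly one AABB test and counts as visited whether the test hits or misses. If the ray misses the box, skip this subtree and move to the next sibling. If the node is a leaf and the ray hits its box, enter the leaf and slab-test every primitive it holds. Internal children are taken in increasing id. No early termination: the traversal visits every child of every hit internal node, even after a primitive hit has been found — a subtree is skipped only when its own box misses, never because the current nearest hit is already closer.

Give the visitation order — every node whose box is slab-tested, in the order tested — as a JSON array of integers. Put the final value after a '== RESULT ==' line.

Walk:
N0 x:[21/2,57/2] y:[3,16] z:[13,65/2] -> hit [13,16], descend [3, 4, 10, 13]
  N3 x:[21/2,53/2] y:[29/3,38/3] z:[22,65/2] -> miss, prune
  N4 x:[14,24] y:[32/3,16] z:[13,43/2] -> hit [14,16], descend [1, 9]
    N1 x:[14,24] y:[13,16] z:[13,33/2] -> hit [14,16] leaf, test {P2@t=29/2, P4(miss)}
    N9 x:[39/2,23] y:[32/3,44/3] z:[17,43/2] -> miss, prune
  N10 x:[47/2,57/2] y:[3,10] z:[31/2,43/2] -> miss, prune
  N13 x:[25/2,41/2] y:[10/3,31/3] z:[27/2,51/2] -> miss, prune

7 AABB tests over nodes [0, 3, 4, 1, 9, 10, 13]; 1 leaf entered; closest P2.

== RESULT ==
[0, 3, 4, 1, 9, 10, 13]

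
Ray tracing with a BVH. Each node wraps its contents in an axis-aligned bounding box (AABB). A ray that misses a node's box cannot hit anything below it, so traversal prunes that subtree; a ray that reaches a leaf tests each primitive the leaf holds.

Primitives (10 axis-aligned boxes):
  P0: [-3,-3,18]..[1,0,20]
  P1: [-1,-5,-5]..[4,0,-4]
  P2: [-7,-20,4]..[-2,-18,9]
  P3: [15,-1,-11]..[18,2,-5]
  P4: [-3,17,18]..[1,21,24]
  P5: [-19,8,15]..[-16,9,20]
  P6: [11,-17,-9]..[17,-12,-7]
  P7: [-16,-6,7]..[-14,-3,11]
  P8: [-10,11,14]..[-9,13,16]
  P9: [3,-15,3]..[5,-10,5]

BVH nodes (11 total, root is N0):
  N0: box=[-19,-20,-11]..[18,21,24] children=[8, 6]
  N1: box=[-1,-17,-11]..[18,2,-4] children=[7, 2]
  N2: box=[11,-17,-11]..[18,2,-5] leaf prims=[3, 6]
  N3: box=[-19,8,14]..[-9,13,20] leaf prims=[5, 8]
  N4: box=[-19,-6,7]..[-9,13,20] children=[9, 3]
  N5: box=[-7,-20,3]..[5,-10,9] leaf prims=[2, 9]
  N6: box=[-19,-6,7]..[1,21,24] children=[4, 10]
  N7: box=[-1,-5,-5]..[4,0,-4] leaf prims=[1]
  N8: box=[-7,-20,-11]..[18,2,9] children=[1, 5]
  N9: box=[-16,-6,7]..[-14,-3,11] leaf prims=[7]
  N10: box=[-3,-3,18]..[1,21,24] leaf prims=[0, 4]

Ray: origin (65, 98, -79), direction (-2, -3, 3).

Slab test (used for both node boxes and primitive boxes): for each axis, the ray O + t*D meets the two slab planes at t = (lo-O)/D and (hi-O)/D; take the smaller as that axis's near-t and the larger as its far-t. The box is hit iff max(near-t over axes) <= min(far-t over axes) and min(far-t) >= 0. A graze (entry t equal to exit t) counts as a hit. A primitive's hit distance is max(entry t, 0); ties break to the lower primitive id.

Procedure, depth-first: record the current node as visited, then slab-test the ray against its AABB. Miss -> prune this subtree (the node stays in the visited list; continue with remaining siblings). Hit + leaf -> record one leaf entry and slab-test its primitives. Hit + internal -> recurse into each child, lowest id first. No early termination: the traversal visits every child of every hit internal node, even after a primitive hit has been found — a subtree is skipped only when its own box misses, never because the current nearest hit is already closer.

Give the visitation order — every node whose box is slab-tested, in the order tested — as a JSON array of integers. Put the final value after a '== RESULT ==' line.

Traverse from the root:
N0 x:[47/2,42] y:[77/3,118/3] z:[68/3,103/3] -> hit [77/3,103/3], descend [6, 8]
  N6 x:[32,42] y:[77/3,104/3] z:[86/3,103/3] -> hit [32,103/3], descend [4, 10]
    N4 x:[37,42] y:[85/3,104/3] z:[86/3,33] -> miss, prune
    N10 x:[32,34] y:[77/3,101/3] z:[97/3,103/3] -> hit [97/3,101/3] leaf, test {P0@t=98/3, P4(miss)}
  N8 x:[47/2,36] y:[32,118/3] z:[68/3,88/3] -> miss, prune

Visited [0, 6, 4, 10, 8]. Tests: 5 box, 1 leaf. Nearest: P0.

== RESULT ==
[0, 6, 4, 10, 8]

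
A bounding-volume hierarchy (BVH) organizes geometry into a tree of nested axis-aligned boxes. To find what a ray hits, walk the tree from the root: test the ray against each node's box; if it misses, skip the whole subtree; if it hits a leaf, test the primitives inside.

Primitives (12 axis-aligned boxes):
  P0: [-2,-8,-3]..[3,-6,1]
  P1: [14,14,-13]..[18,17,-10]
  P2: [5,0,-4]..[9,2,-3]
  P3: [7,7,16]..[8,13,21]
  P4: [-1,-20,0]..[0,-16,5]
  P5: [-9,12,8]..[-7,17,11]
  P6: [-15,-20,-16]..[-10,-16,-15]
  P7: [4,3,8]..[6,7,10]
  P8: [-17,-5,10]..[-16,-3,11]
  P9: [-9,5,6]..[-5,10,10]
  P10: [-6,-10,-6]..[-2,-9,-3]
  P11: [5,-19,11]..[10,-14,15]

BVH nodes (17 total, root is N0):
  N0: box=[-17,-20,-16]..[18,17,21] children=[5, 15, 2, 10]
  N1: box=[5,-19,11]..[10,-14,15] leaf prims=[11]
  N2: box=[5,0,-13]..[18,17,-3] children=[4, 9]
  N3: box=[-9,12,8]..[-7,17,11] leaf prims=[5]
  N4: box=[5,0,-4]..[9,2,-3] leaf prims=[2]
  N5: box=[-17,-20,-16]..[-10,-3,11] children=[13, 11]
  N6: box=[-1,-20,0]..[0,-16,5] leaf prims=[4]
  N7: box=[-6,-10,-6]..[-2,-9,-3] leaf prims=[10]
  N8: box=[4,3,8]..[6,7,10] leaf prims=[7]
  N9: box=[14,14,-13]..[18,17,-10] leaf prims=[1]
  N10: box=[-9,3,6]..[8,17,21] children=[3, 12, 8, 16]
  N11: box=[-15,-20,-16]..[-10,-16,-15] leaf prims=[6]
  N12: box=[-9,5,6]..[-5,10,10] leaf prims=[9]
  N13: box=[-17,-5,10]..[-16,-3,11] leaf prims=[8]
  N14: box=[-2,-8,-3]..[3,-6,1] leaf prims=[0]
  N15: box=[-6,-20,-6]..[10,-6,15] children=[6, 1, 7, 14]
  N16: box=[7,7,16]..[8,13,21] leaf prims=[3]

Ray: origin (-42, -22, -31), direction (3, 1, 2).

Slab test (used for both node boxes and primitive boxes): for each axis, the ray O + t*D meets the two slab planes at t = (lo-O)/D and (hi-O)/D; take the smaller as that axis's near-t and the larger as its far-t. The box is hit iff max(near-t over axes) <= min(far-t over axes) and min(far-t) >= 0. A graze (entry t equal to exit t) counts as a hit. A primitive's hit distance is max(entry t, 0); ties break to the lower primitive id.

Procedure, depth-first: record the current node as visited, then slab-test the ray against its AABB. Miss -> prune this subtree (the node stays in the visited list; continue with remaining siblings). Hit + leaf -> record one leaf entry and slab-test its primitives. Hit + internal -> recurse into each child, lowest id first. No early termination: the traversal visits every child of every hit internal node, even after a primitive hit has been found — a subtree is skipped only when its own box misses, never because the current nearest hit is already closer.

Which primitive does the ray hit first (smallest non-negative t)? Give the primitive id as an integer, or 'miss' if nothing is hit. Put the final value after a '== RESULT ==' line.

Walk:
N0 x:[25/3,20] y:[2,39] z:[15/2,26] -> hit [25/3,20], descend [2, 5, 10, 15]
  N2 x:[47/3,20] y:[22,39] z:[9,14] -> miss, prune
  N5 x:[25/3,32/3] y:[2,19] z:[15/2,21] -> hit [25/3,32/3], descend [11, 13]
    N11 x:[9,32/3] y:[2,6] z:[15/2,8] -> miss, prune
    N13 x:[25/3,26/3] y:[17,19] z:[41/2,21] -> miss, prune
  N10 x:[11,50/3] y:[25,39] z:[37/2,26] -> miss, prune
  N15 x:[12,52/3] y:[2,16] z:[25/2,23] -> hit [25/2,16], descend [1, 6, 7, 14]
    N1 x:[47/3,52/3] y:[3,8] z:[21,23] -> miss, prune
    N6 x:[41/3,14] y:[2,6] z:[31/2,18] -> miss, prune
    N7 x:[12,40/3] y:[12,13] z:[25/2,14] -> hit [25/2,13] leaf, test {P10@t=25/2}
    N14 x:[40/3,15] y:[14,16] z:[14,16] -> hit [14,15] leaf, test {P0@t=14}

Visited [0, 2, 5, 11, 13, 10, 15, 1, 6, 7, 14]. Tests: 11 box, 2 leaf. Nearest: P10.

== RESULT ==
10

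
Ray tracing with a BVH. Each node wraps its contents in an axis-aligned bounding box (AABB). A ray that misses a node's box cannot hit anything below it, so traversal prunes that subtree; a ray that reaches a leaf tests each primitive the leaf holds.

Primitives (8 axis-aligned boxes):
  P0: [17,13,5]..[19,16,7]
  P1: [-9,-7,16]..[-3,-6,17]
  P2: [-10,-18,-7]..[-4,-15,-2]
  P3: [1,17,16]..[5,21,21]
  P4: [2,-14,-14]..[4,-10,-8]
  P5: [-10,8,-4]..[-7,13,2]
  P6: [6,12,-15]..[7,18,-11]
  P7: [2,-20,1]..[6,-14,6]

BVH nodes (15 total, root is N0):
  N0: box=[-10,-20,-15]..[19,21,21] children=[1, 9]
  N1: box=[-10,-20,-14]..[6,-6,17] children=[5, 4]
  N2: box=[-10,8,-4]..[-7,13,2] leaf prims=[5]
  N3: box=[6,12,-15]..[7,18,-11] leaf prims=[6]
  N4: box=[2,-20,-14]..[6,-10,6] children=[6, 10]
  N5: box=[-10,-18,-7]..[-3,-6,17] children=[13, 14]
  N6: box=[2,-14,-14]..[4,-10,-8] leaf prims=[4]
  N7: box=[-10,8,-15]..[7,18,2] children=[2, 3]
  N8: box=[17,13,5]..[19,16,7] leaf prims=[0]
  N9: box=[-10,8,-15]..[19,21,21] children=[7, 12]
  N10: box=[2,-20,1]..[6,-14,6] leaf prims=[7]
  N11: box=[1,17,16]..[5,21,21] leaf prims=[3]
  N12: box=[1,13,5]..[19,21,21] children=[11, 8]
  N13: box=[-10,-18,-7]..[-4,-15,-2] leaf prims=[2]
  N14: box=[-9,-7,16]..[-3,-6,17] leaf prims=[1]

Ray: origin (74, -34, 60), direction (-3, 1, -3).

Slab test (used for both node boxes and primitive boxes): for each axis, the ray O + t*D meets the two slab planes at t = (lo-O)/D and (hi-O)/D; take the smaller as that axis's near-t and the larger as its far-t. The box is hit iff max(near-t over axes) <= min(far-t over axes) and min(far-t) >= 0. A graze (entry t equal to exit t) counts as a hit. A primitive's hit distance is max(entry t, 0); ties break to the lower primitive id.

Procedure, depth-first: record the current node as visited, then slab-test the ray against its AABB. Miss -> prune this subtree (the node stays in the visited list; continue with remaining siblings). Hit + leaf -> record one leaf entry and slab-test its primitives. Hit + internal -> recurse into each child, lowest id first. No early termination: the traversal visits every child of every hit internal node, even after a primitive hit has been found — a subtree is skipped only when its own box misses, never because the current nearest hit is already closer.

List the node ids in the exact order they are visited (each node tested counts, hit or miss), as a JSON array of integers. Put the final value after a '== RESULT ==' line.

Walk:
N0 x:[55/3,28] y:[14,55] z:[13,25] -> hit [55/3,25], descend [1, 9]
  N1 x:[68/3,28] y:[14,28] z:[43/3,74/3] -> hit [68/3,74/3], descend [4, 5]
    N4 x:[68/3,24] y:[14,24] z:[18,74/3] -> hit [68/3,24], descend [6, 10]
      N6 x:[70/3,24] y:[20,24] z:[68/3,74/3] -> hit [70/3,24] leaf, test {P4@t=70/3}
      N10 x:[68/3,24] y:[14,20] z:[18,59/3] -> miss, prune
    N5 x:[77/3,28] y:[16,28] z:[43/3,67/3] -> miss, prune
  N9 x:[55/3,28] y:[42,55] z:[13,25] -> miss, prune

7 AABB tests over nodes [0, 1, 4, 6, 10, 5, 9]; 1 leaf entered; closest P4.

== RESULT ==
[0, 1, 4, 6, 10, 5, 9]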